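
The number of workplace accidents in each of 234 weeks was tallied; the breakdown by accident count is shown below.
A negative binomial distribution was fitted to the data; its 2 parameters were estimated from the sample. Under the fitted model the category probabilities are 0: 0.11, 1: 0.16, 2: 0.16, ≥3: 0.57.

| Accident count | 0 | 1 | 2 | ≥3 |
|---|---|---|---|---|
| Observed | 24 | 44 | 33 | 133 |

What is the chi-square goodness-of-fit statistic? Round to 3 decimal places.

1.795

Expected counts E_i = n·p_i: 234×0.11 = 25.74, 234×0.16 = 37.44, 234×0.16 = 37.44, 234×0.57 = 133.38.
cat         O        E   (O−E)²/E
0          24    25.74     0.1176
1          44    37.44     1.1494
2          33    37.44     0.5265
≥3        133   133.38     0.0011
Sum = 1.795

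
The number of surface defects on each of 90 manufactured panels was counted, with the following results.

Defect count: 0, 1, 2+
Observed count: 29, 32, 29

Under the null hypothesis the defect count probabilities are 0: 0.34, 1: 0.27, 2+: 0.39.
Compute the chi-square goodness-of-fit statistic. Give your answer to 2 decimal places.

3.58

Expected counts E_i = n·p_i: 90×0.34 = 30.6, 90×0.27 = 24.3, 90×0.39 = 35.1.
cat         O        E   (O−E)²/E
0          29     30.6      0.084
1          32     24.3      2.440
2+         29     35.1      1.060
Sum = 3.58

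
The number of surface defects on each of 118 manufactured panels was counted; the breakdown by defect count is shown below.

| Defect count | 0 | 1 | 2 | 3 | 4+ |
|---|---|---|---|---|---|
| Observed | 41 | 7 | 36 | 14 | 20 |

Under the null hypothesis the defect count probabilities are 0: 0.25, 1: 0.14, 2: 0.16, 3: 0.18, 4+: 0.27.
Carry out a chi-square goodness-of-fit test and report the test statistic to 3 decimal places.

32.376

Expected counts E_i = n·p_i: 118×0.25 = 29.5, 118×0.14 = 16.52, 118×0.16 = 18.88, 118×0.18 = 21.24, 118×0.27 = 31.86.
cat         O        E   (O−E)²/E
0          41     29.5     4.4831
1           7    16.52     5.4861
2          36    18.88    15.5241
3          14    21.24     2.4679
4+         20    31.86     4.4149
Sum = 32.376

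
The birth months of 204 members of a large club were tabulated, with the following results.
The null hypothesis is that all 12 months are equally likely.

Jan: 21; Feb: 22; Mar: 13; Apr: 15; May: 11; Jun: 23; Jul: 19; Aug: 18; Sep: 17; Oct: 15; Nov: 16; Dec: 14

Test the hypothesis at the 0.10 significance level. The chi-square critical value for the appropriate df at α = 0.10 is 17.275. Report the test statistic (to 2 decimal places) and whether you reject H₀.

Expected count for each of the 12 categories: 204/12 = 17.
χ² = (21−17)²/17 + (22−17)²/17 + (13−17)²/17 + (15−17)²/17 + (11−17)²/17 + (23−17)²/17 + (19−17)²/17 + (18−17)²/17 + (17−17)²/17 + (15−17)²/17 + (16−17)²/17 + (14−17)²/17
   = 0.941 + 1.471 + 0.941 + 0.235 + 2.118 + 2.118 + 0.235 + 0.059 + 0.000 + 0.235 + 0.059 + 0.529
Sum = 8.94
df = 11. Since 8.94 < 17.275, we do not reject H₀.

8.94; do not reject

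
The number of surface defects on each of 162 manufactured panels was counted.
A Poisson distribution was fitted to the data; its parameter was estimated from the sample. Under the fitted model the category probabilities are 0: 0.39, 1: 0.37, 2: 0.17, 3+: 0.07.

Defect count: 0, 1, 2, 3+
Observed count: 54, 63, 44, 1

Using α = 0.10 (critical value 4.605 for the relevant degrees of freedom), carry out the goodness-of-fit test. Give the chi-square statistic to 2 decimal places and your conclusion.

Expected counts E_i = n·p_i: 162×0.39 = 63.18, 162×0.37 = 59.94, 162×0.17 = 27.54, 162×0.07 = 11.34.
cat         O        E   (O−E)²/E
0          54    63.18      1.334
1          63    59.94      0.156
2          44    27.54      9.838
3+          1    11.34      9.428
Sum = 20.76
df = 2. Since 20.76 > 4.605, we reject H₀.

20.76; reject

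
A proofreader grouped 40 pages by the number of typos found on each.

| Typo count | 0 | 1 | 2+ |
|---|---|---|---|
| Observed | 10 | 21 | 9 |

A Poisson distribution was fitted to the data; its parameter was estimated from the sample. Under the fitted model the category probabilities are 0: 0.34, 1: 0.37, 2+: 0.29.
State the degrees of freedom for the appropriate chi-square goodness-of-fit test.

There are k = 3 categories and 1 parameter estimated from the data, so df = 3 − 1 − 1 = 1.

1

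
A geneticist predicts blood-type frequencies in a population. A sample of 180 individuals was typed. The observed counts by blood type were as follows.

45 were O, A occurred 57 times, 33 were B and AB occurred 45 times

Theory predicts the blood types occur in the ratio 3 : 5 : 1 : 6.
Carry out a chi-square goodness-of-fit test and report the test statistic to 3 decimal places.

Ratio total = 15. Expected counts: 180×3/15 = 36, 180×5/15 = 60, 180×1/15 = 12, 180×6/15 = 72.
cat         O        E   (O−E)²/E
O          45       36     2.2500
A          57       60     0.1500
B          33       12    36.7500
AB         45       72    10.1250
Sum = 49.275

49.275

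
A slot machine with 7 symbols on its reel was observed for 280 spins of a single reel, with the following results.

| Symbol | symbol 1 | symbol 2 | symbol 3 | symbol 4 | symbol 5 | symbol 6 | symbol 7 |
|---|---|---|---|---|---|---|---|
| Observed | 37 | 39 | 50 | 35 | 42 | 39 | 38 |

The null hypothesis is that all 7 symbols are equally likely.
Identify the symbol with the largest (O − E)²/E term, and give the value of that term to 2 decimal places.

symbol 3, 2.50

Under H₀ each category has probability 1/7, so each expected count is 280/7 = 40.
symbol 1: (37 − 40)²/40 = 9/40 = 0.225
symbol 2: (39 − 40)²/40 = 1/40 = 0.025
symbol 3: (50 − 40)²/40 = 100/40 = 2.500
symbol 4: (35 − 40)²/40 = 25/40 = 0.625
symbol 5: (42 − 40)²/40 = 4/40 = 0.100
symbol 6: (39 − 40)²/40 = 1/40 = 0.025
symbol 7: (38 − 40)²/40 = 4/40 = 0.100
The largest term is for symbol 3: 2.50.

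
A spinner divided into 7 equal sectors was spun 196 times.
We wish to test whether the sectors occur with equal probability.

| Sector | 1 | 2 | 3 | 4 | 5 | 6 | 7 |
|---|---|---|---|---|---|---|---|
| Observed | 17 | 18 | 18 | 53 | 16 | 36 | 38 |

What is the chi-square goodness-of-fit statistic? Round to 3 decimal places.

Under H₀ each category has probability 1/7, so each expected count is 196/7 = 28.
χ² = (17−28)²/28 + (18−28)²/28 + (18−28)²/28 + (53−28)²/28 + (16−28)²/28 + (36−28)²/28 + (38−28)²/28
   = 4.3214 + 3.5714 + 3.5714 + 22.3214 + 5.1429 + 2.2857 + 3.5714
Sum = 44.786

44.786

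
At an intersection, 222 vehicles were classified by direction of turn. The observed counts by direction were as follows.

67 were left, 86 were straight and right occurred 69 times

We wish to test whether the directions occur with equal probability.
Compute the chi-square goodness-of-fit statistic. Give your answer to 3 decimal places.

2.946

Expected count for each of the 3 categories: 222/3 = 74.
cat           O        E   (O−E)²/E
left         67       74     0.6622
straight     86       74     1.9459
right        69       74     0.3378
Sum = 2.946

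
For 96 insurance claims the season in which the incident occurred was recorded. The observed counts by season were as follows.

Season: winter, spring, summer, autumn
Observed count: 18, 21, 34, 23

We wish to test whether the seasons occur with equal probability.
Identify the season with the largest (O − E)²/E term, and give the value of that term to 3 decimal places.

summer, 4.167

Under H₀ each category has probability 1/4, so each expected count is 96/4 = 24.
cat         O        E   (O−E)²/E
winter     18       24     1.5000
spring     21       24     0.3750
summer     34       24     4.1667
autumn     23       24     0.0417
The largest term is for summer: 4.167.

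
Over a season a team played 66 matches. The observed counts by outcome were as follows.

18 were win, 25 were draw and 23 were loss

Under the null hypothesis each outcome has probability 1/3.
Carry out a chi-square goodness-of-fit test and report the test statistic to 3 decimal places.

1.182

Under H₀ each category has probability 1/3, so each expected count is 66/3 = 22.
win: (18 − 22)²/22 = 16/22 = 0.7273
draw: (25 − 22)²/22 = 9/22 = 0.4091
loss: (23 − 22)²/22 = 1/22 = 0.0455
Sum = 1.182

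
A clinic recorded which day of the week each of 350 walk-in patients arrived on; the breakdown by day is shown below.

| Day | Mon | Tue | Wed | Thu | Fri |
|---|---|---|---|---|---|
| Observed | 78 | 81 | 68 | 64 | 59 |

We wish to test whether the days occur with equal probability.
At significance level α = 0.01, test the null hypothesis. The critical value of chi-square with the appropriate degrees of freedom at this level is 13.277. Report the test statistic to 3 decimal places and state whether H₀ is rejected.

4.943; do not reject

Expected count for each of the 5 categories: 350/5 = 70.
cat         O        E   (O−E)²/E
Mon        78       70     0.9143
Tue        81       70     1.7286
Wed        68       70     0.0571
Thu        64       70     0.5143
Fri        59       70     1.7286
Sum = 4.943
df = 4. Since 4.943 < 13.277, we do not reject H₀.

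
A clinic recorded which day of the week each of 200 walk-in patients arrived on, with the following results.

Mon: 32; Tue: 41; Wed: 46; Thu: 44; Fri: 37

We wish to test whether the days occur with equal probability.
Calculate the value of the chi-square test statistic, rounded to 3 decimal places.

3.150

Under H₀ each category has probability 1/5, so each expected count is 200/5 = 40.
χ² = (32−40)²/40 + (41−40)²/40 + (46−40)²/40 + (44−40)²/40 + (37−40)²/40
   = 1.6000 + 0.0250 + 0.9000 + 0.4000 + 0.2250
Sum = 3.150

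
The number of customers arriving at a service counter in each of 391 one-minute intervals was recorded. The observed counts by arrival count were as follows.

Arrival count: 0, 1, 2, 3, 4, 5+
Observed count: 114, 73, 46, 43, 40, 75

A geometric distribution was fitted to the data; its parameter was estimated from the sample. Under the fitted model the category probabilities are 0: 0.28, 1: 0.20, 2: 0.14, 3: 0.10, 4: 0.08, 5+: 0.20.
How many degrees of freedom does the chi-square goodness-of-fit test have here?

There are k = 6 categories and 1 parameter estimated from the data, so df = 6 − 1 − 1 = 4.

4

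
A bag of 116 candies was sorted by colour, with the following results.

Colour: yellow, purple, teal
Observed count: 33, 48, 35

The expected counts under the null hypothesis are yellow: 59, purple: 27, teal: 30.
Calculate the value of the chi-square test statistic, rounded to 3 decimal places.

yellow: (33 − 59)²/59 = 676/59 = 11.4576
purple: (48 − 27)²/27 = 441/27 = 16.3333
teal: (35 − 30)²/30 = 25/30 = 0.8333
Sum = 28.624

28.624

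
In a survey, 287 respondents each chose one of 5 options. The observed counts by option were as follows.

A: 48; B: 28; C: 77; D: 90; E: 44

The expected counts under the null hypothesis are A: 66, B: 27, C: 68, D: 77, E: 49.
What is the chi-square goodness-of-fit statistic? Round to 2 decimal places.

8.84

cat         O        E   (O−E)²/E
A          48       66      4.909
B          28       27      0.037
C          77       68      1.191
D          90       77      2.195
E          44       49      0.510
Sum = 8.84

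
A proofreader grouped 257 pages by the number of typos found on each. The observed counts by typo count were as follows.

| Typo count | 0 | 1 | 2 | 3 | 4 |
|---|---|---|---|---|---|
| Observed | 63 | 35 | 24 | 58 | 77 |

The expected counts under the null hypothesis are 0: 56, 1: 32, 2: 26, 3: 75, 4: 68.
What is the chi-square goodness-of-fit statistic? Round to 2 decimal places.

6.35

χ² = (63−56)²/56 + (35−32)²/32 + (24−26)²/26 + (58−75)²/75 + (77−68)²/68
   = 0.875 + 0.281 + 0.154 + 3.853 + 1.191
Sum = 6.35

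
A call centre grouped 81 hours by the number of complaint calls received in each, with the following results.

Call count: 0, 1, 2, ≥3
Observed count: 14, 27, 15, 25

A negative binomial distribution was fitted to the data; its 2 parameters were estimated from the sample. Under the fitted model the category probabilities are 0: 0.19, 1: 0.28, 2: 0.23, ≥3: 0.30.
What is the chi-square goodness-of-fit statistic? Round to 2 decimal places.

1.68

Expected counts E_i = n·p_i: 81×0.19 = 15.39, 81×0.28 = 22.68, 81×0.23 = 18.63, 81×0.30 = 24.3.
cat         O        E   (O−E)²/E
0          14    15.39      0.126
1          27    22.68      0.823
2          15    18.63      0.707
≥3         25     24.3      0.020
Sum = 1.68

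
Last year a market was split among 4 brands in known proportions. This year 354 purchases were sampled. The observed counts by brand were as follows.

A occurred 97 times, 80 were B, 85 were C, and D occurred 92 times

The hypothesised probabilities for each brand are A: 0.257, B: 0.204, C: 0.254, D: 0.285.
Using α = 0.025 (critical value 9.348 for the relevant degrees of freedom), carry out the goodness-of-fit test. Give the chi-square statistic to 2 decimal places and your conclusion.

Expected counts E_i = n·p_i: 354×0.257 = 90.978, 354×0.204 = 72.216, 354×0.254 = 89.916, 354×0.285 = 100.89.
cat         O        E   (O−E)²/E
A          97   90.978      0.399
B          80   72.216      0.839
C          85   89.916      0.269
D          92   100.89      0.783
Sum = 2.29
df = 3. Since 2.29 < 9.348, we do not reject H₀.

2.29; do not reject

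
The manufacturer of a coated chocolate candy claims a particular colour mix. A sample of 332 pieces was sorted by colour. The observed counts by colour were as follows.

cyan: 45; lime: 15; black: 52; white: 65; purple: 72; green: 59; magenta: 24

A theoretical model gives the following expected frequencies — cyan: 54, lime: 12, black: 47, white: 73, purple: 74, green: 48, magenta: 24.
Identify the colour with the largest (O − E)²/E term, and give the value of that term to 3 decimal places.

green, 2.521

χ² = (45−54)²/54 + (15−12)²/12 + (52−47)²/47 + (65−73)²/73 + (72−74)²/74 + (59−48)²/48 + (24−24)²/24
   = 1.5000 + 0.7500 + 0.5319 + 0.8767 + 0.0541 + 2.5208 + 0.0000
The largest term is for green: 2.521.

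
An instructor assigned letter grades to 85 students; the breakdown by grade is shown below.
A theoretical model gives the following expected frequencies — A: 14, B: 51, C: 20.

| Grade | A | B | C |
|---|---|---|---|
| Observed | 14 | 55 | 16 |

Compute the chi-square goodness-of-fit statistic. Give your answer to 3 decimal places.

1.114

cat         O        E   (O−E)²/E
A          14       14     0.0000
B          55       51     0.3137
C          16       20     0.8000
Sum = 1.114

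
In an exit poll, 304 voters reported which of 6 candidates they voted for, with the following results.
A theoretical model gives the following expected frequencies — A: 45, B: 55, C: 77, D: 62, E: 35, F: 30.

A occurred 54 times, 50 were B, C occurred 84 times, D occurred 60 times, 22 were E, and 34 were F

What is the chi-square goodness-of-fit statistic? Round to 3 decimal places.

8.317

A: (54 − 45)²/45 = 81/45 = 1.8000
B: (50 − 55)²/55 = 25/55 = 0.4545
C: (84 − 77)²/77 = 49/77 = 0.6364
D: (60 − 62)²/62 = 4/62 = 0.0645
E: (22 − 35)²/35 = 169/35 = 4.8286
F: (34 − 30)²/30 = 16/30 = 0.5333
Sum = 8.317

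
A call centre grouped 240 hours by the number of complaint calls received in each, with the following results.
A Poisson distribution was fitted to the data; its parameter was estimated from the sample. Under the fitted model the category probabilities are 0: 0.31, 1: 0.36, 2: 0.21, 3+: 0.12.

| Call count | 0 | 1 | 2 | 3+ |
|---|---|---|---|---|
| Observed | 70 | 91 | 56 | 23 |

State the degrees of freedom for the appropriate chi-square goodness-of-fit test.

There are k = 4 categories and 1 parameter estimated from the data, so df = 4 − 1 − 1 = 2.

2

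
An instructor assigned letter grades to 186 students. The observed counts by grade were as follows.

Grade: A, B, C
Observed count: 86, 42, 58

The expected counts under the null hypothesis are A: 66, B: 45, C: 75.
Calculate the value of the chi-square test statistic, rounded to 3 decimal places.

χ² = (86−66)²/66 + (42−45)²/45 + (58−75)²/75
   = 6.0606 + 0.2000 + 3.8533
Sum = 10.114

10.114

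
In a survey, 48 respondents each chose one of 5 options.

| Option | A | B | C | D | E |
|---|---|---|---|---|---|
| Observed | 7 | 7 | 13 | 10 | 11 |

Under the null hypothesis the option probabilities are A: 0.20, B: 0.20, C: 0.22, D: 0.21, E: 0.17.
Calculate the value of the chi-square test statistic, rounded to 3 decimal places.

2.961

Expected counts E_i = n·p_i: 48×0.20 = 9.6, 48×0.20 = 9.6, 48×0.22 = 10.56, 48×0.21 = 10.08, 48×0.17 = 8.16.
cat         O        E   (O−E)²/E
A           7      9.6     0.7042
B           7      9.6     0.7042
C          13    10.56     0.5638
D          10    10.08     0.0006
E          11     8.16     0.9884
Sum = 2.961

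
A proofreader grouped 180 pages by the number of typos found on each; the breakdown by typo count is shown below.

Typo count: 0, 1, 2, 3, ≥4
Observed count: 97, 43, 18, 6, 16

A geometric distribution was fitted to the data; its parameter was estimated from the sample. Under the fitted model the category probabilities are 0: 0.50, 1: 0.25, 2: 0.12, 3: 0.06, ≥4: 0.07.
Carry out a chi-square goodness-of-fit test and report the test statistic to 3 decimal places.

Expected counts E_i = n·p_i: 180×0.50 = 90, 180×0.25 = 45, 180×0.12 = 21.6, 180×0.06 = 10.8, 180×0.07 = 12.6.
χ² = (97−90)²/90 + (43−45)²/45 + (18−21.6)²/21.6 + (6−10.8)²/10.8 + (16−12.6)²/12.6
   = 0.5444 + 0.0889 + 0.6000 + 2.1333 + 0.9175
Sum = 4.284

4.284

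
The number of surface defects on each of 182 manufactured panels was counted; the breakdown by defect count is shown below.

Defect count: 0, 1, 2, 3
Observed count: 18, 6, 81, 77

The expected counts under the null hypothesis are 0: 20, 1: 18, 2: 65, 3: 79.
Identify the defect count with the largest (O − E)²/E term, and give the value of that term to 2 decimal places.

cat         O        E   (O−E)²/E
0          18       20      0.200
1           6       18      8.000
2          81       65      3.938
3          77       79      0.051
The largest term is for 1: 8.00.

1, 8.00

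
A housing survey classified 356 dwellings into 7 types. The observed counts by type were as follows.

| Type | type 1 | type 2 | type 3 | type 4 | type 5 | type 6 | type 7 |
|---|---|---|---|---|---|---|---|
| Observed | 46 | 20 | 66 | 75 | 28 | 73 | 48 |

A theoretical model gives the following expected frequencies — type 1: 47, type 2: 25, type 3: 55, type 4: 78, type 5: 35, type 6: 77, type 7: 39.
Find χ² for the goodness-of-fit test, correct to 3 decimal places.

type 1: (46 − 47)²/47 = 1/47 = 0.0213
type 2: (20 − 25)²/25 = 25/25 = 1.0000
type 3: (66 − 55)²/55 = 121/55 = 2.2000
type 4: (75 − 78)²/78 = 9/78 = 0.1154
type 5: (28 − 35)²/35 = 49/35 = 1.4000
type 6: (73 − 77)²/77 = 16/77 = 0.2078
type 7: (48 − 39)²/39 = 81/39 = 2.0769
Sum = 7.021

7.021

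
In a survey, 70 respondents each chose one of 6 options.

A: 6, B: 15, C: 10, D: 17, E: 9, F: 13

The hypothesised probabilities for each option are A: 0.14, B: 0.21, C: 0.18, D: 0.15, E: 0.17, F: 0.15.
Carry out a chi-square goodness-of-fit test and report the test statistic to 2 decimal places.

7.34

Expected counts E_i = n·p_i: 70×0.14 = 9.8, 70×0.21 = 14.7, 70×0.18 = 12.6, 70×0.15 = 10.5, 70×0.17 = 11.9, 70×0.15 = 10.5.
cat         O        E   (O−E)²/E
A           6      9.8      1.473
B          15     14.7      0.006
C          10     12.6      0.537
D          17     10.5      4.024
E           9     11.9      0.707
F          13     10.5      0.595
Sum = 7.34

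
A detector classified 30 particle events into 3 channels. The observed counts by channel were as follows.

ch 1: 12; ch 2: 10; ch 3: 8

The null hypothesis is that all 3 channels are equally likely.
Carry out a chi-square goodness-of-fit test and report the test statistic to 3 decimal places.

0.800

Expected count for each of the 3 categories: 30/3 = 10.
χ² = (12−10)²/10 + (10−10)²/10 + (8−10)²/10
   = 0.4000 + 0.0000 + 0.4000
Sum = 0.800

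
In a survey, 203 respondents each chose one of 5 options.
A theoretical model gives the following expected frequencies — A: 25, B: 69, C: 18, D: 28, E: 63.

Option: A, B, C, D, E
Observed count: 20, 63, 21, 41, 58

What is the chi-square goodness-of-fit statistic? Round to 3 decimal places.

χ² = (20−25)²/25 + (63−69)²/69 + (21−18)²/18 + (41−28)²/28 + (58−63)²/63
   = 1.0000 + 0.5217 + 0.5000 + 6.0357 + 0.3968
Sum = 8.454

8.454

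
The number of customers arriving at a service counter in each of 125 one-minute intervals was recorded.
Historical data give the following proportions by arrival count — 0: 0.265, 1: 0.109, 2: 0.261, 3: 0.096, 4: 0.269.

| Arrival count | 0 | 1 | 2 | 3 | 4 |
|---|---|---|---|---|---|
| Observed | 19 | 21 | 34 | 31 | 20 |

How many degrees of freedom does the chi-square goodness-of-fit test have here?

4

There are k = 5 categories and no parameters were estimated from the data, so df = 5 − 1 = 4.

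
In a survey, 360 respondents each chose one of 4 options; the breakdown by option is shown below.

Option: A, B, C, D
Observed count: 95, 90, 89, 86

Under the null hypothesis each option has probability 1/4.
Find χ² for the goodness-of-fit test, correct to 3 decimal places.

0.467

Expected count for each of the 4 categories: 360/4 = 90.
A: (95 − 90)²/90 = 25/90 = 0.2778
B: (90 − 90)²/90 = 0/90 = 0.0000
C: (89 − 90)²/90 = 1/90 = 0.0111
D: (86 − 90)²/90 = 16/90 = 0.1778
Sum = 0.467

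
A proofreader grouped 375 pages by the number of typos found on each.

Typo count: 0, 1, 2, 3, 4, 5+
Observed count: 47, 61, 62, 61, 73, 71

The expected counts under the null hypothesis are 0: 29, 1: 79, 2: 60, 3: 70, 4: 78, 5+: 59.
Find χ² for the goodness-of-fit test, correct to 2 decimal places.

19.26

cat         O        E   (O−E)²/E
0          47       29     11.172
1          61       79      4.101
2          62       60      0.067
3          61       70      1.157
4          73       78      0.321
5+         71       59      2.441
Sum = 19.26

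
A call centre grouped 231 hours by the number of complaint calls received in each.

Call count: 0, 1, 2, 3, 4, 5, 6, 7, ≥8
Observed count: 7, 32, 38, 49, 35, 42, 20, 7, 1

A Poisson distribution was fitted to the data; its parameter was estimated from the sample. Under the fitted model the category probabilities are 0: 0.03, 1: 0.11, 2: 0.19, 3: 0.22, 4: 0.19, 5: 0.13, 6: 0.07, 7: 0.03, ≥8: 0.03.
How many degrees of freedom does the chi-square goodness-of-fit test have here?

There are k = 9 categories and 1 parameter estimated from the data, so df = 9 − 1 − 1 = 7.

7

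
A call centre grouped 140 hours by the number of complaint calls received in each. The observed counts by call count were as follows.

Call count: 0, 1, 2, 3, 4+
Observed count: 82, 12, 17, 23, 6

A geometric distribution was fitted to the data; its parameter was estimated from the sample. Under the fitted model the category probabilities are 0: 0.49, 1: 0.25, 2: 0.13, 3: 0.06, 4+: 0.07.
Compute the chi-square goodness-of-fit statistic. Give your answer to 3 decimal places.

Expected counts E_i = n·p_i: 140×0.49 = 68.6, 140×0.25 = 35, 140×0.13 = 18.2, 140×0.06 = 8.4, 140×0.07 = 9.8.
cat         O        E   (O−E)²/E
0          82     68.6     2.6175
1          12       35    15.1143
2          17     18.2     0.0791
3          23      8.4    25.3762
4+          6      9.8     1.4735
Sum = 44.661

44.661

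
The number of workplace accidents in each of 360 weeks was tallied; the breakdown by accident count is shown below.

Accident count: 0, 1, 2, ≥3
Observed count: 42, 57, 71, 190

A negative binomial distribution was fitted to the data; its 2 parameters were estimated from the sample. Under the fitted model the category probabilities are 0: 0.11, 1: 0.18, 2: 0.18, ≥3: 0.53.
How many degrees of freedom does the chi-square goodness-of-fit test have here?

There are k = 4 categories and 2 parameters estimated from the data, so df = 4 − 1 − 2 = 1.

1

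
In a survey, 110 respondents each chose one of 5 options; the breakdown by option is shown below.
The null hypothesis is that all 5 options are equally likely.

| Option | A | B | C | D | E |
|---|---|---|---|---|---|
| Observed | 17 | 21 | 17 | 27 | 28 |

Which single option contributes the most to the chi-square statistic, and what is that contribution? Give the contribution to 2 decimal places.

Expected count for each of the 5 categories: 110/5 = 22.
A: (17 − 22)²/22 = 25/22 = 1.136
B: (21 − 22)²/22 = 1/22 = 0.045
C: (17 − 22)²/22 = 25/22 = 1.136
D: (27 − 22)²/22 = 25/22 = 1.136
E: (28 − 22)²/22 = 36/22 = 1.636
The largest term is for E: 1.64.

E, 1.64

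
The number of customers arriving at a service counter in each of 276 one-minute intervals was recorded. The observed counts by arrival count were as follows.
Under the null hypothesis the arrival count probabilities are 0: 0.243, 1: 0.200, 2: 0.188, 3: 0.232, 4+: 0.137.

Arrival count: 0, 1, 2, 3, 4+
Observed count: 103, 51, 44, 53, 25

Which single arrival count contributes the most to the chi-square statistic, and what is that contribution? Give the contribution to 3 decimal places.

0, 19.251

Expected counts E_i = n·p_i: 276×0.243 = 67.068, 276×0.200 = 55.2, 276×0.188 = 51.888, 276×0.232 = 64.032, 276×0.137 = 37.812.
χ² = (103−67.068)²/67.068 + (51−55.2)²/55.2 + (44−51.888)²/51.888 + (53−64.032)²/64.032 + (25−37.812)²/37.812
   = 19.2507 + 0.3196 + 1.1991 + 1.9007 + 4.3411
The largest term is for 0: 19.251.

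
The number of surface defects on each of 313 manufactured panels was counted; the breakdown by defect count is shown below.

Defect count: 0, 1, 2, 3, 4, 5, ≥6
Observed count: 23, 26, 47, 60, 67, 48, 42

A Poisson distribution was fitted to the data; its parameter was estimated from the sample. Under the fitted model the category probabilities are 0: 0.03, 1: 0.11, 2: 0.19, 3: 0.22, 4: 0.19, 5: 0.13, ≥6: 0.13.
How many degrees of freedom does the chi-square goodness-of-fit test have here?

5

There are k = 7 categories and 1 parameter estimated from the data, so df = 7 − 1 − 1 = 5.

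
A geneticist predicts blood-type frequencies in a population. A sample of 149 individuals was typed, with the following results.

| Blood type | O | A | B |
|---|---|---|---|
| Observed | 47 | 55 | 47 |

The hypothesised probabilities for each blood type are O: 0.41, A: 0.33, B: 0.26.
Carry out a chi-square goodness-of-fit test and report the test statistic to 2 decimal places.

Expected counts E_i = n·p_i: 149×0.41 = 61.09, 149×0.33 = 49.17, 149×0.26 = 38.74.
cat         O        E   (O−E)²/E
O          47    61.09      3.250
A          55    49.17      0.691
B          47    38.74      1.761
Sum = 5.70

5.70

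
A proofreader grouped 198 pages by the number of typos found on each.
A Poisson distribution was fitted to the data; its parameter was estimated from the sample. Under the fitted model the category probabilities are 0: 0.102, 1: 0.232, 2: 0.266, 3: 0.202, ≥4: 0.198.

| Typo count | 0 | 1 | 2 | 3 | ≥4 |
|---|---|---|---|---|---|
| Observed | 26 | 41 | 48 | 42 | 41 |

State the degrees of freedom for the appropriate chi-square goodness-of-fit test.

There are k = 5 categories and 1 parameter estimated from the data, so df = 5 − 1 − 1 = 3.

3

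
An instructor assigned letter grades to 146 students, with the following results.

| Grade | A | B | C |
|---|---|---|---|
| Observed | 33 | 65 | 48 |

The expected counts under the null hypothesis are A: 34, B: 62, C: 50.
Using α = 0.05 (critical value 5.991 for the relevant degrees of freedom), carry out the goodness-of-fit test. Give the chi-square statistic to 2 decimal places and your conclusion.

A: (33 − 34)²/34 = 1/34 = 0.029
B: (65 − 62)²/62 = 9/62 = 0.145
C: (48 − 50)²/50 = 4/50 = 0.080
Sum = 0.25
df = 2. Since 0.25 < 5.991, we do not reject H₀.

0.25; do not reject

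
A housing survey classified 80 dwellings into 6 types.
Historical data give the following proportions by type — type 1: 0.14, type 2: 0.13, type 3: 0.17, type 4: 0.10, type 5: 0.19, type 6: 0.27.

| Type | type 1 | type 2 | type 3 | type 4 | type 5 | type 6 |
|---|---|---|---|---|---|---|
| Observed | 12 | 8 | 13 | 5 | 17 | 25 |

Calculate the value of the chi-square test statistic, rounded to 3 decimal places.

2.511

Expected counts E_i = n·p_i: 80×0.14 = 11.2, 80×0.13 = 10.4, 80×0.17 = 13.6, 80×0.10 = 8, 80×0.19 = 15.2, 80×0.27 = 21.6.
type 1: (12 − 11.2)²/11.2 = 0.64/11.2 = 0.0571
type 2: (8 − 10.4)²/10.4 = 5.76/10.4 = 0.5538
type 3: (13 − 13.6)²/13.6 = 0.36/13.6 = 0.0265
type 4: (5 − 8)²/8 = 9/8 = 1.1250
type 5: (17 − 15.2)²/15.2 = 3.24/15.2 = 0.2132
type 6: (25 − 21.6)²/21.6 = 11.56/21.6 = 0.5352
Sum = 2.511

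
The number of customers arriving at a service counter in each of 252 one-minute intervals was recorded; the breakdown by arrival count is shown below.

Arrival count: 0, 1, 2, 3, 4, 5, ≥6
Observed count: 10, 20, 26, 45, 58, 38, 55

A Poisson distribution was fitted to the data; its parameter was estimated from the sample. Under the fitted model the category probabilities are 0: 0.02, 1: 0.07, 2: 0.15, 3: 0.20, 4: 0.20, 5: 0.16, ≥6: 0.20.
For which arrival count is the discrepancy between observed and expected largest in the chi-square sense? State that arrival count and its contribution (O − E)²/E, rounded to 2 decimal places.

Expected counts E_i = n·p_i: 252×0.02 = 5.04, 252×0.07 = 17.64, 252×0.15 = 37.8, 252×0.20 = 50.4, 252×0.20 = 50.4, 252×0.16 = 40.32, 252×0.20 = 50.4.
cat         O        E   (O−E)²/E
0          10     5.04      4.881
1          20    17.64      0.316
2          26     37.8      3.684
3          45     50.4      0.579
4          58     50.4      1.146
5          38    40.32      0.133
≥6         55     50.4      0.420
The largest term is for 0: 4.88.

0, 4.88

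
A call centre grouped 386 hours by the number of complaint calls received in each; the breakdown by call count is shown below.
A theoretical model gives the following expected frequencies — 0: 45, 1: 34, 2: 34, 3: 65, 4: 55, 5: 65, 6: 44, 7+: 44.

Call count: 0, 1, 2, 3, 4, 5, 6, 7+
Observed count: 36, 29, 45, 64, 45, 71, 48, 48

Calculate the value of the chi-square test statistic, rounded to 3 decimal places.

cat         O        E   (O−E)²/E
0          36       45     1.8000
1          29       34     0.7353
2          45       34     3.5588
3          64       65     0.0154
4          45       55     1.8182
5          71       65     0.5538
6          48       44     0.3636
7+         48       44     0.3636
Sum = 9.209

9.209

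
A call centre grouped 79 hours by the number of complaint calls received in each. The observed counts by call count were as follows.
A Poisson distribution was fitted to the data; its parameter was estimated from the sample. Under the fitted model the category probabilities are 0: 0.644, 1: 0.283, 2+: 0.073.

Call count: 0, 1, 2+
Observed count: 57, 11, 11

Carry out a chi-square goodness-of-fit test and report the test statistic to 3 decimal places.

Expected counts E_i = n·p_i: 79×0.644 = 50.876, 79×0.283 = 22.357, 79×0.073 = 5.767.
cat         O        E   (O−E)²/E
0          57   50.876     0.7372
1          11   22.357     5.7692
2+         11    5.767     4.7484
Sum = 11.255

11.255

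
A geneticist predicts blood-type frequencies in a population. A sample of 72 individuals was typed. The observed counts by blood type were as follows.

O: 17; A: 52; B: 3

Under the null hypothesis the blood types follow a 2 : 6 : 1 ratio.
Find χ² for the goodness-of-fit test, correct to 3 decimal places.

Ratio total = 9. Expected counts: 72×2/9 = 16, 72×6/9 = 48, 72×1/9 = 8.
cat         O        E   (O−E)²/E
O          17       16     0.0625
A          52       48     0.3333
B           3        8     3.1250
Sum = 3.521

3.521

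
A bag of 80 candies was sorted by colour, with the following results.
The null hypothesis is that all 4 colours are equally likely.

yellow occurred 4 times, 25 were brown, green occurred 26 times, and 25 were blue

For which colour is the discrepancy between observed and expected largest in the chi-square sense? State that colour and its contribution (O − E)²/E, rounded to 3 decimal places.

Expected count for each of the 4 categories: 80/4 = 20.
χ² = (4−20)²/20 + (25−20)²/20 + (26−20)²/20 + (25−20)²/20
   = 12.8000 + 1.2500 + 1.8000 + 1.2500
The largest term is for yellow: 12.800.

yellow, 12.800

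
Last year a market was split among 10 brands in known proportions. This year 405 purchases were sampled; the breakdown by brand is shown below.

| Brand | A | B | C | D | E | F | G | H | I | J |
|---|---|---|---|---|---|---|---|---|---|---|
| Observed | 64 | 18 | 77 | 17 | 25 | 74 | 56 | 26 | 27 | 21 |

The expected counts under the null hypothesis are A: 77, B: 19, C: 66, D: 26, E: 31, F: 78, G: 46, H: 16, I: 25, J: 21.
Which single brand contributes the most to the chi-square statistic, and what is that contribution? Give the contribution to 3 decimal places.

H, 6.250

cat         O        E   (O−E)²/E
A          64       77     2.1948
B          18       19     0.0526
C          77       66     1.8333
D          17       26     3.1154
E          25       31     1.1613
F          74       78     0.2051
G          56       46     2.1739
H          26       16     6.2500
I          27       25     0.1600
J          21       21     0.0000
The largest term is for H: 6.250.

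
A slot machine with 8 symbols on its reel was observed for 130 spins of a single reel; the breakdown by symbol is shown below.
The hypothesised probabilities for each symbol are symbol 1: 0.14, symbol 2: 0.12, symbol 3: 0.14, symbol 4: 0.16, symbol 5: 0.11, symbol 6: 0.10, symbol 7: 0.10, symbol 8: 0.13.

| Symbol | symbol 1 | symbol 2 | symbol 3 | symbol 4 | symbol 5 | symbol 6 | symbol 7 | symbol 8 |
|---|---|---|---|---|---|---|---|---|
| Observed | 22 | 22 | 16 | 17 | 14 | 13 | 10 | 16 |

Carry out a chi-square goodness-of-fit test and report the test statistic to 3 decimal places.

5.126

Expected counts E_i = n·p_i: 130×0.14 = 18.2, 130×0.12 = 15.6, 130×0.14 = 18.2, 130×0.16 = 20.8, 130×0.11 = 14.3, 130×0.10 = 13, 130×0.10 = 13, 130×0.13 = 16.9.
symbol 1: (22 − 18.2)²/18.2 = 14.44/18.2 = 0.7934
symbol 2: (22 − 15.6)²/15.6 = 40.96/15.6 = 2.6256
symbol 3: (16 − 18.2)²/18.2 = 4.84/18.2 = 0.2659
symbol 4: (17 − 20.8)²/20.8 = 14.44/20.8 = 0.6942
symbol 5: (14 − 14.3)²/14.3 = 0.09/14.3 = 0.0063
symbol 6: (13 − 13)²/13 = 0/13 = 0.0000
symbol 7: (10 − 13)²/13 = 9/13 = 0.6923
symbol 8: (16 − 16.9)²/16.9 = 0.81/16.9 = 0.0479
Sum = 5.126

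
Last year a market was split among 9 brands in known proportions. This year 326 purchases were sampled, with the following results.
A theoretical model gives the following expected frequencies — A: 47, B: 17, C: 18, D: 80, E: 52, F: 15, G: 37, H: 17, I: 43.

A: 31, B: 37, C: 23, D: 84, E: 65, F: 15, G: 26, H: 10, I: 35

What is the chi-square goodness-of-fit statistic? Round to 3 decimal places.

cat         O        E   (O−E)²/E
A          31       47     5.4468
B          37       17    23.5294
C          23       18     1.3889
D          84       80     0.2000
E          65       52     3.2500
F          15       15     0.0000
G          26       37     3.2703
H          10       17     2.8824
I          35       43     1.4884
Sum = 41.456

41.456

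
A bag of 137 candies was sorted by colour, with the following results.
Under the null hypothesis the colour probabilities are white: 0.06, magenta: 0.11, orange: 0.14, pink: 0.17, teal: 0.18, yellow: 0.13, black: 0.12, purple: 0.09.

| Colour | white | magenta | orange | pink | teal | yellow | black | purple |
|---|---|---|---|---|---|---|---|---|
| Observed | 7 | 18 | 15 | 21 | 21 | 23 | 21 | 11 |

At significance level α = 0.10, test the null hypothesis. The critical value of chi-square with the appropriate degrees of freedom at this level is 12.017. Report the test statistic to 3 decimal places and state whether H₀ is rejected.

Expected counts E_i = n·p_i: 137×0.06 = 8.22, 137×0.11 = 15.07, 137×0.14 = 19.18, 137×0.17 = 23.29, 137×0.18 = 24.66, 137×0.13 = 17.81, 137×0.12 = 16.44, 137×0.09 = 12.33.
white: (7 − 8.22)²/8.22 = 1.4884/8.22 = 0.1811
magenta: (18 − 15.07)²/15.07 = 8.5849/15.07 = 0.5697
orange: (15 − 19.18)²/19.18 = 17.4724/19.18 = 0.9110
pink: (21 − 23.29)²/23.29 = 5.2441/23.29 = 0.2252
teal: (21 − 24.66)²/24.66 = 13.3956/24.66 = 0.5432
yellow: (23 − 17.81)²/17.81 = 26.9361/17.81 = 1.5124
black: (21 − 16.44)²/16.44 = 20.7936/16.44 = 1.2648
purple: (11 − 12.33)²/12.33 = 1.7689/12.33 = 0.1435
Sum = 5.351
df = 7. Since 5.351 < 12.017, we do not reject H₀.

5.351; do not reject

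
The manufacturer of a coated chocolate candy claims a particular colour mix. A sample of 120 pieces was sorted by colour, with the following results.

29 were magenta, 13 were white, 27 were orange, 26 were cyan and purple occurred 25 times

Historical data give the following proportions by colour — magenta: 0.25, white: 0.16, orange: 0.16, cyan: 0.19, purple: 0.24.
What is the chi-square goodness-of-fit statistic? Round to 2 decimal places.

6.15

Expected counts E_i = n·p_i: 120×0.25 = 30, 120×0.16 = 19.2, 120×0.16 = 19.2, 120×0.19 = 22.8, 120×0.24 = 28.8.
χ² = (29−30)²/30 + (13−19.2)²/19.2 + (27−19.2)²/19.2 + (26−22.8)²/22.8 + (25−28.8)²/28.8
   = 0.033 + 2.002 + 3.169 + 0.449 + 0.501
Sum = 6.15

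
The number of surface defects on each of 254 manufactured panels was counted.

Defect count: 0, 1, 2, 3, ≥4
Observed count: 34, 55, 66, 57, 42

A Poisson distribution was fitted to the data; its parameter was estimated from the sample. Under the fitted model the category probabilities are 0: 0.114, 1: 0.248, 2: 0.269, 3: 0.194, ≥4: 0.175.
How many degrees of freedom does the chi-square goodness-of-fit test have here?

3

There are k = 5 categories and 1 parameter estimated from the data, so df = 5 − 1 − 1 = 3.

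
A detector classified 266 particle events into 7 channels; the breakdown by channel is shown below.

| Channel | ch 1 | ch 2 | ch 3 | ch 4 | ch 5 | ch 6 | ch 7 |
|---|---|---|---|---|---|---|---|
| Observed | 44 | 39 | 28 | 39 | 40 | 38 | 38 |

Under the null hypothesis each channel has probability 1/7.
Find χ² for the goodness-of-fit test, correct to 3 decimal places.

Under H₀ each category has probability 1/7, so each expected count is 266/7 = 38.
cat         O        E   (O−E)²/E
ch 1       44       38     0.9474
ch 2       39       38     0.0263
ch 3       28       38     2.6316
ch 4       39       38     0.0263
ch 5       40       38     0.1053
ch 6       38       38     0.0000
ch 7       38       38     0.0000
Sum = 3.737

3.737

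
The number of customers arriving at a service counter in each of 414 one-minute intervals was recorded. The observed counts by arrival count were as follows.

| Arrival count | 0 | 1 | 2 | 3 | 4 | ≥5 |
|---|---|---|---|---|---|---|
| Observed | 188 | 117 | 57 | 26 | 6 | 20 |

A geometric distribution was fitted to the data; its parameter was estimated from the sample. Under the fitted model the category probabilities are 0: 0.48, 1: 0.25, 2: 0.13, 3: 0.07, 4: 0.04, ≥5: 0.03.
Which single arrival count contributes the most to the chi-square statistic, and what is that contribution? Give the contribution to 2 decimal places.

Expected counts E_i = n·p_i: 414×0.48 = 198.72, 414×0.25 = 103.5, 414×0.13 = 53.82, 414×0.07 = 28.98, 414×0.04 = 16.56, 414×0.03 = 12.42.
cat         O        E   (O−E)²/E
0         188   198.72      0.578
1         117    103.5      1.761
2          57    53.82      0.188
3          26    28.98      0.306
4           6    16.56      6.734
≥5         20    12.42      4.626
The largest term is for 4: 6.73.

4, 6.73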